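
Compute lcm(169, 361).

169 = 13²; 361 = 19²
max exponents: 13² · 19² = 61009

61009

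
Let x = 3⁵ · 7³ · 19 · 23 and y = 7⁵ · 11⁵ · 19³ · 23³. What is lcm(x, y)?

max exponent per prime: 3⁵ · 7⁵ · 11⁵ · 19³ · 23³ = 54891387715844621403

54891387715844621403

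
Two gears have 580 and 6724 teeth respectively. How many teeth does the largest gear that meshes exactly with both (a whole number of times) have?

4

580 = 2² · 5 · 29
6724 = 2² · 41²
Common: 2² = 4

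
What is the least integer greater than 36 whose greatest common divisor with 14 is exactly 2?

Multiples of 2 above 36: 2·19, 2·20, … . Need the cofactor coprime to 14/2 = 7.
Checking s = 19, 20, … the first with gcd(s, 7) = 1 is s = 19, giving 38.

38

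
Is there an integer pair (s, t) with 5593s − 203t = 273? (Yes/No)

gcd(5593, 203): 5593 = 27·203 + 112; 203 = 1·112 + 91; 112 = 1·91 + 21; 91 = 4·21 + 7; 21 = 3·7 + 0 → 7
7 divides 273, so a solution exists.

Yes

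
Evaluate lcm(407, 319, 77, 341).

407 = 11 · 37; 319 = 11 · 29; 77 = 7 · 11; 341 = 11 · 31
lcm takes max exponent of each prime: 7 · 11 · 29 · 31 · 37 = 2561251

2561251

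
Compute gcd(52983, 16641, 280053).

gcd(52983, 16641): 52983 = 3·16641 + 3060; 16641 = 5·3060 + 1341; 3060 = 2·1341 + 378; 1341 = 3·378 + 207; 378 = 1·207 + 171; 207 = 1·171 + 36; 171 = 4·36 + 27; 36 = 1·27 + 9; 27 = 3·9 + 0 → 9
gcd(9, 280053): 280053 = 31117·9 + 0 → 9

9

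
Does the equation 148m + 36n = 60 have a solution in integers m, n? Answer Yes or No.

By Bézout, 148m + 36n = 60 has integer solutions iff gcd(148, 36) | 60.
Euclid: 148 = 4·36 + 4; 36 = 9·4 + 0. gcd = 4; 60 mod 4 = 0. Yes.

Yes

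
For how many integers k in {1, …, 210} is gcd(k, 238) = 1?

85

238 = 2·7·17. Inclusion–exclusion on these primes:
210 − ⌊210/2⌋ − ⌊210/7⌋ − ⌊210/17⌋ + ⌊210/14⌋ + ⌊210/34⌋ + ⌊210/119⌋ − ⌊210/238⌋ = 85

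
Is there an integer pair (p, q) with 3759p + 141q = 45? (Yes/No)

Yes

gcd(3759, 141): 3759 = 26·141 + 93; 141 = 1·93 + 48; 93 = 1·48 + 45; 48 = 1·45 + 3; 45 = 15·3 + 0 → 3
3 divides 45, so a solution exists.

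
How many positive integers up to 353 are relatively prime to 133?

287

133 = 7·19. Inclusion–exclusion on these primes:
353 − ⌊353/7⌋ − ⌊353/19⌋ + ⌊353/133⌋ = 287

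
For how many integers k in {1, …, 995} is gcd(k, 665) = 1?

646

Prime factors of 665: 5, 7, 19. Count integers ≤ 995 divisible by none of them.
By inclusion–exclusion: 995 − ⌊995/5⌋ − ⌊995/7⌋ − ⌊995/19⌋ + ⌊995/35⌋ + ⌊995/95⌋ + ⌊995/133⌋ − ⌊995/665⌋ = 646.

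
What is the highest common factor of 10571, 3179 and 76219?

11

gcd(10571, 3179): 10571 = 3·3179 + 1034; 3179 = 3·1034 + 77; 1034 = 13·77 + 33; 77 = 2·33 + 11; 33 = 3·11 + 0 → 11
gcd(11, 76219): 76219 = 6929·11 + 0 → 11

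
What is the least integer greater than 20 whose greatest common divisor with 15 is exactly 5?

25

gcd(x, 15) = 5 forces 5 | x; write x = 5s. Then gcd(5s, 5·3) = 5·gcd(s, 3), so need gcd(s, 3) = 1.
5s > 20 gives s ≥ 5. The least s ≥ 5 coprime to 3 is 5, so x = 5·5 = 25.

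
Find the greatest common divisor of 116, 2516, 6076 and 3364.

4

gcd(116, 2516): 2516 = 21·116 + 80; 116 = 1·80 + 36; 80 = 2·36 + 8; 36 = 4·8 + 4; 8 = 2·4 + 0 → 4
gcd(4, 6076): 6076 = 1519·4 + 0 → 4
gcd(4, 3364): 3364 = 841·4 + 0 → 4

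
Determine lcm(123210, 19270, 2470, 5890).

lcm(123210, 19270) = 123210·19270/gcd = 2374256700/10 = 237425670
lcm(237425670, 2470) = 237425670·2470/gcd = 586441404900/10 = 58644140490
lcm(58644140490, 5890) = 58644140490·5890/gcd = 345413987486100/190 = 1817968355190

1817968355190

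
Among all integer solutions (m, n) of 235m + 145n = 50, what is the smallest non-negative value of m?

7

Euclid: 235 = 1·145 + 90; 145 = 1·90 + 55; 90 = 1·55 + 35; 55 = 1·35 + 20; 35 = 1·20 + 15; 20 = 1·15 + 5; 15 = 3·5 + 0 → gcd = 5; 50 = 5·10.
Back-substitution yields 235·(-8) + 145·(13) = 5, so one solution is m = -8·10 = -80, n = 13·10 = 130.
Solutions in m differ by 145/5 = 29; the one in [0, 29) is -80 mod 29 = 7.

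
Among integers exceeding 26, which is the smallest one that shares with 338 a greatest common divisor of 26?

gcd(a, 338) = 26 forces 26 | a; write a = 26s. Then gcd(26s, 26·13) = 26·gcd(s, 13), so need gcd(s, 13) = 1.
26s > 26 gives s ≥ 2. The least s ≥ 2 coprime to 13 is 2, so a = 26·2 = 52.

52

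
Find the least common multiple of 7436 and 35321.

141284

7436 = 2² · 11 · 13²; 35321 = 11 · 13² · 19
max exponents: 2² · 11 · 13² · 19 = 141284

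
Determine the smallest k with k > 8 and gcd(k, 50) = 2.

Multiples of 2 above 8: 2·5, 2·6, … . Need the cofactor coprime to 50/2 = 25.
Checking s = 5, 6, … the first with gcd(s, 25) = 1 is s = 6, giving 12.

12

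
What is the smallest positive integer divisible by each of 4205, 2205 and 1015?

1854405

4205 = 5 · 29²; 2205 = 3² · 5 · 7²; 1015 = 5 · 7 · 29
lcm takes max exponent of each prime: 3² · 5 · 7² · 29² = 1854405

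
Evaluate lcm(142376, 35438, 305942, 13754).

1207964214768584

lcm(142376, 35438) = 142376·35438/gcd = 5045520688/26 = 194058488
lcm(194058488, 305942) = 194058488·305942/gcd = 59370641935696/26 = 2283486228296
lcm(2283486228296, 13754) = 2283486228296·13754/gcd = 31407069583983184/26 = 1207964214768584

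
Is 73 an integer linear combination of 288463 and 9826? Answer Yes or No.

By Bézout, 288463s − 9826t = 73 has integer solutions iff gcd(288463, 9826) | 73.
Euclid: 288463 = 29·9826 + 3509; 9826 = 2·3509 + 2808; 3509 = 1·2808 + 701; 2808 = 4·701 + 4; 701 = 175·4 + 1; 4 = 4·1 + 0. gcd = 1; 73 mod 1 = 0. Yes.

Yes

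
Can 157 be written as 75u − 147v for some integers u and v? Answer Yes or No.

No

gcd(75, 147): 147 = 1·75 + 72; 75 = 1·72 + 3; 72 = 24·3 + 0 → 3
3 does not divide 157, so a solution does not exist.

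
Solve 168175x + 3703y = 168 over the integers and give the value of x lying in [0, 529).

Euclid: 168175 = 45·3703 + 1540; 3703 = 2·1540 + 623; 1540 = 2·623 + 294; 623 = 2·294 + 35; 294 = 8·35 + 14; 35 = 2·14 + 7; 14 = 2·7 + 0 → gcd = 7; 168 = 7·24.
Back-substitution yields 168175·(-214) + 3703·(9719) = 7, so one solution is x = -214·24 = -5136, y = 9719·24 = 233256.
Solutions in x differ by 3703/7 = 529; the one in [0, 529) is -5136 mod 529 = 154.

154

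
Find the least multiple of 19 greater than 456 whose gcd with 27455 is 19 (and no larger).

494

Multiples of 19 above 456: 19·25, 19·26, … . Need the cofactor coprime to 27455/19 = 1445.
Checking s = 25, 26, … the first with gcd(s, 1445) = 1 is s = 26, giving 494.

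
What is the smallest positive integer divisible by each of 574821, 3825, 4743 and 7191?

20937854925

lcm(574821, 3825) = 574821·3825/gcd = 2198690325/153 = 14370525
lcm(14370525, 4743) = 14370525·4743/gcd = 68159400075/153 = 445486275
lcm(445486275, 7191) = 445486275·7191/gcd = 3203491803525/153 = 20937854925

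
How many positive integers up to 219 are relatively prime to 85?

85 = 5·17. Inclusion–exclusion on these primes:
219 − ⌊219/5⌋ − ⌊219/17⌋ + ⌊219/85⌋ = 166

166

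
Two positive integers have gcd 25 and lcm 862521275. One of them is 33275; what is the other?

648025

m·n = gcd·lcm = 25·862521275 = 21563031875, so n = 21563031875/33275 = 648025.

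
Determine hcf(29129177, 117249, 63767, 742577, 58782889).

29129177 = 7² · 11² · 17³; 117249 = 3 · 11² · 17 · 19; 63767 = 11² · 17 · 31; 742577 = 11² · 17 · 19²; 58782889 = 11² · 17² · 41²
gcd takes min exponent of each prime: 11² · 17 = 2057

2057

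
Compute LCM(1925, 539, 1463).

256025

1925 = 5² · 7 · 11; 539 = 7² · 11; 1463 = 7 · 11 · 19
lcm takes max exponent of each prime: 5² · 7² · 11 · 19 = 256025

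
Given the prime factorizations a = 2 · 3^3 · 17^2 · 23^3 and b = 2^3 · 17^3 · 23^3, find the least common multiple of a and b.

12911717736

max exponent per prime: 2^3 · 3^3 · 17^3 · 23^3 = 12911717736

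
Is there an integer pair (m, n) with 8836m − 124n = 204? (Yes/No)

gcd(8836, 124): 8836 = 71·124 + 32; 124 = 3·32 + 28; 32 = 1·28 + 4; 28 = 7·4 + 0 → 4
4 divides 204, so a solution exists.

Yes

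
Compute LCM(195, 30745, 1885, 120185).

115017045

195 = 3 · 5 · 13; 30745 = 5 · 11 · 13 · 43; 1885 = 5 · 13 · 29; 120185 = 5 · 13 · 43²
lcm takes max exponent of each prime: 3 · 5 · 11 · 13 · 29 · 43² = 115017045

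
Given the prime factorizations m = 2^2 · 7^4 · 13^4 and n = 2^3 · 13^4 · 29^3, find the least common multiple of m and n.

13379797790632

max exponent per prime: 2^3 · 7^4 · 13^4 · 29^3 = 13379797790632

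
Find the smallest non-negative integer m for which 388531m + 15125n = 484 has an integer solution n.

gcd(388531, 15125) = 121 (Euclid: 388531 = 25·15125 + 10406; 15125 = 1·10406 + 4719; 10406 = 2·4719 + 968; 4719 = 4·968 + 847; 968 = 1·847 + 121; 847 = 7·121 + 0), and 121 | 484.
Extended Euclid: 388531·(16) + 15125·(-411) = 121. Scale by 4: m₀ = 64.
General solution m = m₀ + 125t; reducing mod 125 gives m = 64 (and n = -1644).

64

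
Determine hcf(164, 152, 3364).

4

gcd(164, 152): 164 = 1·152 + 12; 152 = 12·12 + 8; 12 = 1·8 + 4; 8 = 2·4 + 0 → 4
gcd(4, 3364): 3364 = 841·4 + 0 → 4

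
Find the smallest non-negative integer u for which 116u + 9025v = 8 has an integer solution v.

5913

Euclid: 9025 = 77·116 + 93; 116 = 1·93 + 23; 93 = 4·23 + 1; 23 = 23·1 + 0 → gcd = 1; 8 = 1·8.
Back-substitution yields 116·(-389) + 9025·(5) = 1, so one solution is u = -389·8 = -3112, v = 5·8 = 40.
Solutions in u differ by 9025/1 = 9025; the one in [0, 9025) is -3112 mod 9025 = 5913.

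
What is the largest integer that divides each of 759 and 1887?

759 = 3 · 11 · 23
1887 = 3 · 17 · 37
Common: 3 = 3

3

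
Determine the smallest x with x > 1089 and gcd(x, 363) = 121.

gcd(x, 363) = 121 forces 121 | x; write x = 121s. Then gcd(121s, 121·3) = 121·gcd(s, 3), so need gcd(s, 3) = 1.
121s > 1089 gives s ≥ 10. The least s ≥ 10 coprime to 3 is 10, so x = 121·10 = 1210.

1210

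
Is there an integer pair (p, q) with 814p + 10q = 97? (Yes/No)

No

By Bézout, 814p + 10q = 97 has integer solutions iff gcd(814, 10) | 97.
Euclid: 814 = 81·10 + 4; 10 = 2·4 + 2; 4 = 2·2 + 0. gcd = 2; 97 mod 2 = 1. No.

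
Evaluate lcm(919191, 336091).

6304731069

919191 = 3 · 7² · 13² · 37; 336091 = 7² · 19³
max exponents: 3 · 7² · 13² · 19³ · 37 = 6304731069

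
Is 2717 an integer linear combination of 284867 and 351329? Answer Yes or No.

Yes

By Bézout, 284867x − 351329y = 2717 has integer solutions iff gcd(284867, 351329) | 2717.
Euclid: 351329 = 1·284867 + 66462; 284867 = 4·66462 + 19019; 66462 = 3·19019 + 9405; 19019 = 2·9405 + 209; 9405 = 45·209 + 0. gcd = 209; 2717 mod 209 = 0. Yes.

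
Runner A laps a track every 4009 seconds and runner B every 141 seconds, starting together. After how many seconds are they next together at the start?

gcd first: 4009 = 28·141 + 61; 141 = 2·61 + 19; 61 = 3·19 + 4; 19 = 4·4 + 3; 4 = 1·3 + 1; 3 = 3·1 + 0 → gcd = 1
lcm = 4009·141/gcd = 565269/1 = 565269

565269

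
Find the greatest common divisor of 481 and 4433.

481 = 13 · 37
4433 = 11 · 13 · 31
Common: 13 = 13

13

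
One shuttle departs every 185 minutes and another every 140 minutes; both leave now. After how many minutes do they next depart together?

5180

185 = 5 · 37; 140 = 2² · 5 · 7
max exponents: 2² · 5 · 7 · 37 = 5180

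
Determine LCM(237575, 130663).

gcd first: 237575 = 1·130663 + 106912; 130663 = 1·106912 + 23751; 106912 = 4·23751 + 11908; 23751 = 1·11908 + 11843; 11908 = 1·11843 + 65; 11843 = 182·65 + 13; 65 = 5·13 + 0 → gcd = 13
lcm = 237575·130663/gcd = 31042262225/13 = 2387866325

2387866325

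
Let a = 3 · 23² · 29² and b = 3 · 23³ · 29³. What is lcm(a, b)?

max exponent per prime: 3 · 23³ · 29³ = 890222889

890222889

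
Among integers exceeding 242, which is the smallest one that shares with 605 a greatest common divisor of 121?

363

605 = 121·5. Any a with gcd(a, 605) = 121 is a multiple of 121, say 121s, with s coprime to 5.
Need s > 242/121, so s ≥ 3. First s ≥ 3 with gcd(s, 5) = 1 is s = 3. Thus a = 121·3 = 363.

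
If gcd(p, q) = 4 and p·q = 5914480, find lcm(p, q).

For any two positive integers, gcd × lcm equals their product. Hence lcm = 5914480 / 4 = 1478620.

1478620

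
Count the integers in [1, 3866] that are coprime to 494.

1690

494 = 2·13·19. Inclusion–exclusion on these primes:
3866 − ⌊3866/2⌋ − ⌊3866/13⌋ − ⌊3866/19⌋ + ⌊3866/26⌋ + ⌊3866/38⌋ + ⌊3866/247⌋ − ⌊3866/494⌋ = 1690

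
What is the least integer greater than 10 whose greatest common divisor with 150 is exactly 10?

gcd(t, 150) = 10 forces 10 | t; write t = 10s. Then gcd(10s, 10·15) = 10·gcd(s, 15), so need gcd(s, 15) = 1.
10s > 10 gives s ≥ 2. The least s ≥ 2 coprime to 15 is 2, so t = 10·2 = 20.

20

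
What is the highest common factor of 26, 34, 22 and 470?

26 = 2 · 13; 34 = 2 · 17; 22 = 2 · 11; 470 = 2 · 5 · 47
gcd takes min exponent of each prime: 2 = 2

2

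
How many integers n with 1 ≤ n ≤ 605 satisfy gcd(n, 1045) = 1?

1045 = 5·11·19. Inclusion–exclusion on these primes:
605 − ⌊605/5⌋ − ⌊605/11⌋ − ⌊605/19⌋ + ⌊605/55⌋ + ⌊605/95⌋ + ⌊605/209⌋ − ⌊605/1045⌋ = 417

417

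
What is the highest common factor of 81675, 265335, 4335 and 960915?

81675 = 3³ · 5² · 11²; 265335 = 3 · 5 · 7² · 19²; 4335 = 3 · 5 · 17²; 960915 = 3 · 5 · 29 · 47²
gcd takes min exponent of each prime: 3 · 5 = 15

15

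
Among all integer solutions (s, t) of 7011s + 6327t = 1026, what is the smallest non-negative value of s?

20

Reduce mod 6327: 7011s ≡ 1026 (mod 6327). With g = gcd(7011, 6327) = 171 dividing 1026, divide through: 41s ≡ 6 (mod 37).
Since gcd(41, 37) = 1, s ≡ 6·(41)⁻¹ ≡ 20 (mod 37). Smallest non-negative: 20.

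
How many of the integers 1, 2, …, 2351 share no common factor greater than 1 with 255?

1180

255 = 3·5·17. Inclusion–exclusion on these primes:
2351 − ⌊2351/3⌋ − ⌊2351/5⌋ − ⌊2351/17⌋ + ⌊2351/15⌋ + ⌊2351/51⌋ + ⌊2351/85⌋ − ⌊2351/255⌋ = 1180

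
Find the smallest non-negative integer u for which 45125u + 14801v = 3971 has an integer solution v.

26

gcd(45125, 14801) = 361 (Euclid: 45125 = 3·14801 + 722; 14801 = 20·722 + 361; 722 = 2·361 + 0), and 361 | 3971.
Extended Euclid: 45125·(-20) + 14801·(61) = 361. Scale by 11: u₀ = -220.
General solution u = u₀ + 41t; reducing mod 41 gives u = 26 (and v = -79).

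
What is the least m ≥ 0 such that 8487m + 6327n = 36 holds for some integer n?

621

gcd(8487, 6327) = 9 (Euclid: 8487 = 1·6327 + 2160; 6327 = 2·2160 + 2007; 2160 = 1·2007 + 153; 2007 = 13·153 + 18; 153 = 8·18 + 9; 18 = 2·9 + 0), and 9 | 36.
Extended Euclid: 8487·(331) + 6327·(-444) = 9. Scale by 4: m₀ = 1324.
General solution m = m₀ + 703t; reducing mod 703 gives m = 621 (and n = -833).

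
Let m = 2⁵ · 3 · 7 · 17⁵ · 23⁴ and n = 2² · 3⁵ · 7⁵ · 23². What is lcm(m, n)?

51928096471436301984

max exponent per prime: 2⁵ · 3⁵ · 7⁵ · 17⁵ · 23⁴ = 51928096471436301984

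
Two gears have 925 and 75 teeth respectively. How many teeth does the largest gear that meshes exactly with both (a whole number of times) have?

25

925 = 5² · 37
75 = 3 · 5²
Common: 5² = 25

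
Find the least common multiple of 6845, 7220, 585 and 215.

49727309580

6845 = 5 · 37²; 7220 = 2² · 5 · 19²; 585 = 3² · 5 · 13; 215 = 5 · 43
lcm takes max exponent of each prime: 2² · 3² · 5 · 13 · 19² · 37² · 43 = 49727309580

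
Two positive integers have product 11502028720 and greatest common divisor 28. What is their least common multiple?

For any two positive integers, gcd × lcm equals their product. Hence lcm = 11502028720 / 28 = 410786740.

410786740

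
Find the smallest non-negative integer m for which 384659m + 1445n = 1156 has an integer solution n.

Euclid: 384659 = 266·1445 + 289; 1445 = 5·289 + 0 → gcd = 289; 1156 = 289·4.
Back-substitution yields 384659·(1) + 1445·(-266) = 289, so one solution is m = 1·4 = 4, n = -266·4 = -1064.
Solutions in m differ by 1445/289 = 5; the one in [0, 5) is 4 mod 5 = 4.

4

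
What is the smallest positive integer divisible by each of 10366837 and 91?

10366837 = 13 · 19² · 47²; 91 = 7 · 13
max exponents: 7 · 13 · 19² · 47² = 72567859

72567859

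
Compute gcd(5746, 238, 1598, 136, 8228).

5746 = 2 · 13² · 17; 238 = 2 · 7 · 17; 1598 = 2 · 17 · 47; 136 = 2³ · 17; 8228 = 2² · 11² · 17
gcd takes min exponent of each prime: 2 · 17 = 34

34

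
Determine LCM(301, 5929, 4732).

172344172

301 = 7 · 43; 5929 = 7² · 11²; 4732 = 2² · 7 · 13²
lcm takes max exponent of each prime: 2² · 7² · 11² · 13² · 43 = 172344172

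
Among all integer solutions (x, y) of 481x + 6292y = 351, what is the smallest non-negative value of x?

367

Euclid: 6292 = 13·481 + 39; 481 = 12·39 + 13; 39 = 3·13 + 0 → gcd = 13; 351 = 13·27.
Back-substitution yields 481·(157) + 6292·(-12) = 13, so one solution is x = 157·27 = 4239, y = -12·27 = -324.
Solutions in x differ by 6292/13 = 484; the one in [0, 484) is 4239 mod 484 = 367.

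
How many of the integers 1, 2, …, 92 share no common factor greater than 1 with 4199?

4199 = 13·17·19. Inclusion–exclusion on these primes:
92 − ⌊92/13⌋ − ⌊92/17⌋ − ⌊92/19⌋ + ⌊92/221⌋ + ⌊92/247⌋ + ⌊92/323⌋ − ⌊92/4199⌋ = 76

76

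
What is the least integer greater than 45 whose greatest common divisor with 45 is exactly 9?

gcd(t, 45) = 9 forces 9 | t; write t = 9s. Then gcd(9s, 9·5) = 9·gcd(s, 5), so need gcd(s, 5) = 1.
9s > 45 gives s ≥ 6. The least s ≥ 6 coprime to 5 is 6, so t = 9·6 = 54.

54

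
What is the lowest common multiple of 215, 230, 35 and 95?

1315370

lcm(215, 230) = 215·230/gcd = 49450/5 = 9890
lcm(9890, 35) = 9890·35/gcd = 346150/5 = 69230
lcm(69230, 95) = 69230·95/gcd = 6576850/5 = 1315370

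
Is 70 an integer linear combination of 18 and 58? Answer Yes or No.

Yes

gcd(18, 58): 58 = 3·18 + 4; 18 = 4·4 + 2; 4 = 2·2 + 0 → 2
2 divides 70, so a solution exists.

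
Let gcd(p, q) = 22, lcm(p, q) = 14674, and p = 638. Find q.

506

Using pq = gcd(p,q)·lcm(p,q) = 22·14674 = 322828, we get q = 322828/638 = 506.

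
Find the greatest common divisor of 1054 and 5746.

34

Euclid: 5746 = 5·1054 + 476; 1054 = 2·476 + 102; 476 = 4·102 + 68; 102 = 1·68 + 34; 68 = 2·34 + 0. Last nonzero remainder: 34.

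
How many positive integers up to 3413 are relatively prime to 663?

663 = 3·13·17. Inclusion–exclusion on these primes:
3413 − ⌊3413/3⌋ − ⌊3413/13⌋ − ⌊3413/17⌋ + ⌊3413/39⌋ + ⌊3413/51⌋ + ⌊3413/221⌋ − ⌊3413/663⌋ = 1977

1977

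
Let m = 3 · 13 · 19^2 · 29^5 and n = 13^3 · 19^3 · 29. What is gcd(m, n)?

136097

min exponent per shared prime: 13 · 19^2 · 29 = 136097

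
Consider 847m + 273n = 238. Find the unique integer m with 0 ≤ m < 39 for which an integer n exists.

Reduce mod 273: 847m ≡ 238 (mod 273). With g = gcd(847, 273) = 7 dividing 238, divide through: 121m ≡ 34 (mod 39).
Since gcd(121, 39) = 1, m ≡ 34·(121)⁻¹ ≡ 28 (mod 39). Smallest non-negative: 28.

28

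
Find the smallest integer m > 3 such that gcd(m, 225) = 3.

6

gcd(m, 225) = 3 forces 3 | m; write m = 3s. Then gcd(3s, 3·75) = 3·gcd(s, 75), so need gcd(s, 75) = 1.
3s > 3 gives s ≥ 2. The least s ≥ 2 coprime to 75 is 2, so m = 3·2 = 6.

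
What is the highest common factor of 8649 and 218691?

9

Euclid: 218691 = 25·8649 + 2466; 8649 = 3·2466 + 1251; 2466 = 1·1251 + 1215; 1251 = 1·1215 + 36; 1215 = 33·36 + 27; 36 = 1·27 + 9; 27 = 3·9 + 0. Last nonzero remainder: 9.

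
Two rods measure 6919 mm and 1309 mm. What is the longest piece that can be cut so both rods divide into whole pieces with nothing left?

6919 = 11 · 17 · 37
1309 = 7 · 11 · 17
Common: 11 · 17 = 187

187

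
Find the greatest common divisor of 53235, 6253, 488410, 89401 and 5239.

169

gcd(53235, 6253): 53235 = 8·6253 + 3211; 6253 = 1·3211 + 3042; 3211 = 1·3042 + 169; 3042 = 18·169 + 0 → 169
gcd(169, 488410): 488410 = 2890·169 + 0 → 169
gcd(169, 89401): 89401 = 529·169 + 0 → 169
gcd(169, 5239): 5239 = 31·169 + 0 → 169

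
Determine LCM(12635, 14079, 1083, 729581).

12635 = 5 · 7 · 19²; 14079 = 3 · 13 · 19²; 1083 = 3 · 19²; 729581 = 19² · 43 · 47
lcm takes max exponent of each prime: 3 · 5 · 7 · 13 · 19² · 43 · 47 = 995878065

995878065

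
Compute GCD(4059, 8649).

9

4059 = 3² · 11 · 41
8649 = 3² · 31²
Common: 3² = 9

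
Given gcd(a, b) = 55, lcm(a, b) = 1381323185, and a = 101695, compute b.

747065

Using ab = gcd(a,b)·lcm(a,b) = 55·1381323185 = 75972775175, we get b = 75972775175/101695 = 747065.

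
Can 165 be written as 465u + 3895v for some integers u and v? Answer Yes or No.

By Bézout, 465u + 3895v = 165 has integer solutions iff gcd(465, 3895) | 165.
Euclid: 3895 = 8·465 + 175; 465 = 2·175 + 115; 175 = 1·115 + 60; 115 = 1·60 + 55; 60 = 1·55 + 5; 55 = 11·5 + 0. gcd = 5; 165 mod 5 = 0. Yes.

Yes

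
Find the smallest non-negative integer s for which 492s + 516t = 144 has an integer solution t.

37

Reduce mod 516: 492s ≡ 144 (mod 516). With g = gcd(492, 516) = 12 dividing 144, divide through: 41s ≡ 12 (mod 43).
Since gcd(41, 43) = 1, s ≡ 12·(41)⁻¹ ≡ 37 (mod 43). Smallest non-negative: 37.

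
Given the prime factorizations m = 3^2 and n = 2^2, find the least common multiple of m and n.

max exponent per prime: 2^2 · 3^2 = 36

36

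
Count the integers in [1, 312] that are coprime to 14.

14 = 2·7. Inclusion–exclusion on these primes:
312 − ⌊312/2⌋ − ⌊312/7⌋ + ⌊312/14⌋ = 134

134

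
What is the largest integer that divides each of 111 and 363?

3

Euclid: 363 = 3·111 + 30; 111 = 3·30 + 21; 30 = 1·21 + 9; 21 = 2·9 + 3; 9 = 3·3 + 0. Last nonzero remainder: 3.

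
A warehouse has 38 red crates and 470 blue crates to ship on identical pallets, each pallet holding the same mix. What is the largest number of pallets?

2

Euclid: 470 = 12·38 + 14; 38 = 2·14 + 10; 14 = 1·10 + 4; 10 = 2·4 + 2; 4 = 2·2 + 0. Last nonzero remainder: 2.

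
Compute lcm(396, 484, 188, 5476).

lcm(396, 484) = 396·484/gcd = 191664/44 = 4356
lcm(4356, 188) = 4356·188/gcd = 818928/4 = 204732
lcm(204732, 5476) = 204732·5476/gcd = 1121112432/4 = 280278108

280278108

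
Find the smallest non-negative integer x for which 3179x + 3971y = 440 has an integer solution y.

200

Reduce mod 3971: 3179x ≡ 440 (mod 3971). With g = gcd(3179, 3971) = 11 dividing 440, divide through: 289x ≡ 40 (mod 361).
Since gcd(289, 361) = 1, x ≡ 40·(289)⁻¹ ≡ 200 (mod 361). Smallest non-negative: 200.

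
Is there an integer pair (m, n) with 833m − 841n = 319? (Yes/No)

Yes

By Bézout, 833m − 841n = 319 has integer solutions iff gcd(833, 841) | 319.
Euclid: 841 = 1·833 + 8; 833 = 104·8 + 1; 8 = 8·1 + 0. gcd = 1; 319 mod 1 = 0. Yes.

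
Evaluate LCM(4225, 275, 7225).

4225 = 5² · 13²; 275 = 5² · 11; 7225 = 5² · 17²
lcm takes max exponent of each prime: 5² · 11 · 13² · 17² = 13431275

13431275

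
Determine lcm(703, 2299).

703 = 19 · 37; 2299 = 11² · 19
max exponents: 11² · 19 · 37 = 85063

85063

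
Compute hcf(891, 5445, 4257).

99

891 = 3⁴ · 11; 5445 = 3² · 5 · 11²; 4257 = 3² · 11 · 43
gcd takes min exponent of each prime: 3² · 11 = 99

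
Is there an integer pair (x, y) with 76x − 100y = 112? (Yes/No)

gcd(76, 100): 100 = 1·76 + 24; 76 = 3·24 + 4; 24 = 6·4 + 0 → 4
4 divides 112, so a solution exists.

Yes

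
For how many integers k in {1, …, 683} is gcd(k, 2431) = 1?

Prime factors of 2431: 11, 13, 17. Count integers ≤ 683 divisible by none of them.
By inclusion–exclusion: 683 − ⌊683/11⌋ − ⌊683/13⌋ − ⌊683/17⌋ + ⌊683/143⌋ + ⌊683/187⌋ + ⌊683/221⌋ − ⌊683/2431⌋ = 539.

539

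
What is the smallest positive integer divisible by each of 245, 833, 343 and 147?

lcm(245, 833) = 245·833/gcd = 204085/49 = 4165
lcm(4165, 343) = 4165·343/gcd = 1428595/49 = 29155
lcm(29155, 147) = 29155·147/gcd = 4285785/49 = 87465

87465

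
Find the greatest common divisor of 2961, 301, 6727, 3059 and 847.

gcd(2961, 301): 2961 = 9·301 + 252; 301 = 1·252 + 49; 252 = 5·49 + 7; 49 = 7·7 + 0 → 7
gcd(7, 6727): 6727 = 961·7 + 0 → 7
gcd(7, 3059): 3059 = 437·7 + 0 → 7
gcd(7, 847): 847 = 121·7 + 0 → 7

7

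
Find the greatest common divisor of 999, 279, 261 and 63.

9

999 = 3³ · 37; 279 = 3² · 31; 261 = 3² · 29; 63 = 3² · 7
gcd takes min exponent of each prime: 3² = 9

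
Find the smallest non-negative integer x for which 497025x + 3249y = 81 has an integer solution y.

44

Euclid: 497025 = 152·3249 + 3177; 3249 = 1·3177 + 72; 3177 = 44·72 + 9; 72 = 8·9 + 0 → gcd = 9; 81 = 9·9.
Back-substitution yields 497025·(45) + 3249·(-6884) = 9, so one solution is x = 45·9 = 405, y = -6884·9 = -61956.
Solutions in x differ by 3249/9 = 361; the one in [0, 361) is 405 mod 361 = 44.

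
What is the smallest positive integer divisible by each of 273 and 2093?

6279

273 = 3 · 7 · 13; 2093 = 7 · 13 · 23
max exponents: 3 · 7 · 13 · 23 = 6279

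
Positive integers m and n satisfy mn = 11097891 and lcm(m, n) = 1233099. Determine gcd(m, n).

gcd·lcm = product, so gcd = 11097891/1233099 = 9.

9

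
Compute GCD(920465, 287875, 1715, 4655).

245

920465 = 5 · 7² · 13 · 17²; 287875 = 5³ · 7² · 47; 1715 = 5 · 7³; 4655 = 5 · 7² · 19
gcd takes min exponent of each prime: 5 · 7² = 245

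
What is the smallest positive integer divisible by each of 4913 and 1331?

6539203

4913 = 17³; 1331 = 11³
max exponents: 11³ · 17³ = 6539203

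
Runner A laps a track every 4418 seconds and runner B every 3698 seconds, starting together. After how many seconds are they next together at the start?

4418 = 2 · 47²; 3698 = 2 · 43²
max exponents: 2 · 43² · 47² = 8168882

8168882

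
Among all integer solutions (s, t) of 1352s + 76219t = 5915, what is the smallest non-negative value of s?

399

Euclid: 76219 = 56·1352 + 507; 1352 = 2·507 + 338; 507 = 1·338 + 169; 338 = 2·169 + 0 → gcd = 169; 5915 = 169·35.
Back-substitution yields 1352·(-169) + 76219·(3) = 169, so one solution is s = -169·35 = -5915, t = 3·35 = 105.
Solutions in s differ by 76219/169 = 451; the one in [0, 451) is -5915 mod 451 = 399.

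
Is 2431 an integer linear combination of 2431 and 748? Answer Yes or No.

gcd(2431, 748): 2431 = 3·748 + 187; 748 = 4·187 + 0 → 187
187 divides 2431, so a solution exists.

Yes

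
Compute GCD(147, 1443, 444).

gcd(147, 1443): 1443 = 9·147 + 120; 147 = 1·120 + 27; 120 = 4·27 + 12; 27 = 2·12 + 3; 12 = 4·3 + 0 → 3
gcd(3, 444): 444 = 148·3 + 0 → 3

3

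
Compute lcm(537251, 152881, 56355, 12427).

537251 = 11 · 13² · 17²; 152881 = 17² · 23²; 56355 = 3 · 5 · 13 · 17²; 12427 = 17² · 43
lcm takes max exponent of each prime: 3 · 5 · 11 · 13² · 17² · 23² · 43 = 183312727455

183312727455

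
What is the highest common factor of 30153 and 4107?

3

30153 = 3 · 19 · 23²
4107 = 3 · 37²
Common: 3 = 3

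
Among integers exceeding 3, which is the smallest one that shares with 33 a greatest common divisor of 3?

33 = 3·11. Any x with gcd(x, 33) = 3 is a multiple of 3, say 3s, with s coprime to 11.
Need s > 3/3, so s ≥ 2. First s ≥ 2 with gcd(s, 11) = 1 is s = 2. Thus x = 3·2 = 6.

6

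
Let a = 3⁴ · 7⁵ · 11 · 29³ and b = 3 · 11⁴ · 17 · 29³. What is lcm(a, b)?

max exponent per prime: 3⁴ · 7⁵ · 11⁴ · 17 · 29³ = 8263972715871411

8263972715871411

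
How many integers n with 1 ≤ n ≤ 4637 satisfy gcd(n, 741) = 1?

2703

741 = 3·13·19. Inclusion–exclusion on these primes:
4637 − ⌊4637/3⌋ − ⌊4637/13⌋ − ⌊4637/19⌋ + ⌊4637/39⌋ + ⌊4637/57⌋ + ⌊4637/247⌋ − ⌊4637/741⌋ = 2703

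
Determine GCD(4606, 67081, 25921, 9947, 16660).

gcd(4606, 67081): 67081 = 14·4606 + 2597; 4606 = 1·2597 + 2009; 2597 = 1·2009 + 588; 2009 = 3·588 + 245; 588 = 2·245 + 98; 245 = 2·98 + 49; 98 = 2·49 + 0 → 49
gcd(49, 25921): 25921 = 529·49 + 0 → 49
gcd(49, 9947): 9947 = 203·49 + 0 → 49
gcd(49, 16660): 16660 = 340·49 + 0 → 49

49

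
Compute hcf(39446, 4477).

121

39446 = 2 · 11² · 163
4477 = 11² · 37
Common: 11² = 121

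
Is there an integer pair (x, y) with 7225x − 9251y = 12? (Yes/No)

Yes

gcd(7225, 9251): 9251 = 1·7225 + 2026; 7225 = 3·2026 + 1147; 2026 = 1·1147 + 879; 1147 = 1·879 + 268; 879 = 3·268 + 75; 268 = 3·75 + 43; 75 = 1·43 + 32; 43 = 1·32 + 11; 32 = 2·11 + 10; 11 = 1·10 + 1; 10 = 10·1 + 0 → 1
1 divides 12, so a solution exists.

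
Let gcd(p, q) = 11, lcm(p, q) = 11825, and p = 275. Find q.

473

Using pq = gcd(p,q)·lcm(p,q) = 11·11825 = 130075, we get q = 130075/275 = 473.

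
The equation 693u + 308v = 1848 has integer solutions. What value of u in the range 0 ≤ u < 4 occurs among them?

Euclid: 693 = 2·308 + 77; 308 = 4·77 + 0 → gcd = 77; 1848 = 77·24.
Back-substitution yields 693·(1) + 308·(-2) = 77, so one solution is u = 1·24 = 24, v = -2·24 = -48.
Solutions in u differ by 308/77 = 4; the one in [0, 4) is 24 mod 4 = 0.

0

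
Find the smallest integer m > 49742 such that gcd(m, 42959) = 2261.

42959 = 2261·19. Any m with gcd(m, 42959) = 2261 is a multiple of 2261, say 2261s, with s coprime to 19.
Need s > 49742/2261, so s ≥ 23. First s ≥ 23 with gcd(s, 19) = 1 is s = 23. Thus m = 2261·23 = 52003.

52003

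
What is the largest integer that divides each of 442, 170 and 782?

gcd(442, 170): 442 = 2·170 + 102; 170 = 1·102 + 68; 102 = 1·68 + 34; 68 = 2·34 + 0 → 34
gcd(34, 782): 782 = 23·34 + 0 → 34

34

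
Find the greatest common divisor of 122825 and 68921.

Euclid: 122825 = 1·68921 + 53904; 68921 = 1·53904 + 15017; 53904 = 3·15017 + 8853; 15017 = 1·8853 + 6164; 8853 = 1·6164 + 2689; 6164 = 2·2689 + 786; 2689 = 3·786 + 331; 786 = 2·331 + 124; 331 = 2·124 + 83; 124 = 1·83 + 41; 83 = 2·41 + 1; 41 = 41·1 + 0. Last nonzero remainder: 1.

1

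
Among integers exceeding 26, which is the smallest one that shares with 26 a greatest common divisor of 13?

gcd(t, 26) = 13 forces 13 | t; write t = 13s. Then gcd(13s, 13·2) = 13·gcd(s, 2), so need gcd(s, 2) = 1.
13s > 26 gives s ≥ 3. The least s ≥ 3 coprime to 2 is 3, so t = 13·3 = 39.

39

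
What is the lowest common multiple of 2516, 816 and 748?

332112

lcm(2516, 816) = 2516·816/gcd = 2053056/68 = 30192
lcm(30192, 748) = 30192·748/gcd = 22583616/68 = 332112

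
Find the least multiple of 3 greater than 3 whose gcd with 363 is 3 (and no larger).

6

gcd(a, 363) = 3 forces 3 | a; write a = 3s. Then gcd(3s, 3·121) = 3·gcd(s, 121), so need gcd(s, 121) = 1.
3s > 3 gives s ≥ 2. The least s ≥ 2 coprime to 121 is 2, so a = 3·2 = 6.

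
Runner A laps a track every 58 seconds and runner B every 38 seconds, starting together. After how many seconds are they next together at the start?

1102

gcd first: 58 = 1·38 + 20; 38 = 1·20 + 18; 20 = 1·18 + 2; 18 = 9·2 + 0 → gcd = 2
lcm = 58·38/gcd = 2204/2 = 1102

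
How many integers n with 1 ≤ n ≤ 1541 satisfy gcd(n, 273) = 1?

Prime factors of 273: 3, 7, 13. Count integers ≤ 1541 divisible by none of them.
By inclusion–exclusion: 1541 − ⌊1541/3⌋ − ⌊1541/7⌋ − ⌊1541/13⌋ + ⌊1541/21⌋ + ⌊1541/39⌋ + ⌊1541/91⌋ − ⌊1541/273⌋ = 813.

813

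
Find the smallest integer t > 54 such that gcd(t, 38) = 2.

56

Multiples of 2 above 54: 2·28, 2·29, … . Need the cofactor coprime to 38/2 = 19.
Checking s = 28, 29, … the first with gcd(s, 19) = 1 is s = 28, giving 56.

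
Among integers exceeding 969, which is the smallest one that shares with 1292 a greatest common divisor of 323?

1615

1292 = 323·4. Any m with gcd(m, 1292) = 323 is a multiple of 323, say 323s, with s coprime to 4.
Need s > 969/323, so s ≥ 4. First s ≥ 4 with gcd(s, 4) = 1 is s = 5. Thus m = 323·5 = 1615.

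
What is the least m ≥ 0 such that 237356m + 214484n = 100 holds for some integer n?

8618

Reduce mod 214484: 237356m ≡ 100 (mod 214484). With g = gcd(237356, 214484) = 4 dividing 100, divide through: 59339m ≡ 25 (mod 53621).
Since gcd(59339, 53621) = 1, m ≡ 25·(59339)⁻¹ ≡ 8618 (mod 53621). Smallest non-negative: 8618.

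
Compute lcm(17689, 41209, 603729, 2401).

8981343678321

lcm(17689, 41209) = 17689·41209/gcd = 728946001/49 = 14876449
lcm(14876449, 603729) = 14876449·603729/gcd = 8981343678321/49 = 183292728129
lcm(183292728129, 2401) = 183292728129·2401/gcd = 440085840237729/49 = 8981343678321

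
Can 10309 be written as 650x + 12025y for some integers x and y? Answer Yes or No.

gcd(650, 12025): 12025 = 18·650 + 325; 650 = 2·325 + 0 → 325
325 does not divide 10309, so a solution does not exist.

No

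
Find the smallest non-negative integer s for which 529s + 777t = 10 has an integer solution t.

307

Euclid: 777 = 1·529 + 248; 529 = 2·248 + 33; 248 = 7·33 + 17; 33 = 1·17 + 16; 17 = 1·16 + 1; 16 = 16·1 + 0 → gcd = 1; 10 = 1·10.
Back-substitution yields 529·(-47) + 777·(32) = 1, so one solution is s = -47·10 = -470, t = 32·10 = 320.
Solutions in s differ by 777/1 = 777; the one in [0, 777) is -470 mod 777 = 307.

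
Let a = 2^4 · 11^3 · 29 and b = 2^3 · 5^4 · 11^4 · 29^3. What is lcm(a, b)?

max exponent per prime: 2^4 · 5^4 · 11^4 · 29^3 = 3570793490000

3570793490000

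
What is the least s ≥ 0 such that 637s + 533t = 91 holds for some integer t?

Euclid: 637 = 1·533 + 104; 533 = 5·104 + 13; 104 = 8·13 + 0 → gcd = 13; 91 = 13·7.
Back-substitution yields 637·(-5) + 533·(6) = 13, so one solution is s = -5·7 = -35, t = 6·7 = 42.
Solutions in s differ by 533/13 = 41; the one in [0, 41) is -35 mod 41 = 6.

6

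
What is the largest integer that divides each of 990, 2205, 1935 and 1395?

45

gcd(990, 2205): 2205 = 2·990 + 225; 990 = 4·225 + 90; 225 = 2·90 + 45; 90 = 2·45 + 0 → 45
gcd(45, 1935): 1935 = 43·45 + 0 → 45
gcd(45, 1395): 1395 = 31·45 + 0 → 45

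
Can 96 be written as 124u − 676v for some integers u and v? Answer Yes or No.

Yes

By Bézout, 124u − 676v = 96 has integer solutions iff gcd(124, 676) | 96.
Euclid: 676 = 5·124 + 56; 124 = 2·56 + 12; 56 = 4·12 + 8; 12 = 1·8 + 4; 8 = 2·4 + 0. gcd = 4; 96 mod 4 = 0. Yes.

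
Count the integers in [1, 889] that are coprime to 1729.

1729 = 7·13·19. Inclusion–exclusion on these primes:
889 − ⌊889/7⌋ − ⌊889/13⌋ − ⌊889/19⌋ + ⌊889/91⌋ + ⌊889/133⌋ + ⌊889/247⌋ − ⌊889/1729⌋ = 666

666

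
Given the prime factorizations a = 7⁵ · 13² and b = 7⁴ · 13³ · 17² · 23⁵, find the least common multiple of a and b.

68684268902309333

max exponent per prime: 7⁵ · 13³ · 17² · 23⁵ = 68684268902309333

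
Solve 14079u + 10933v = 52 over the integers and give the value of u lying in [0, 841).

563

Euclid: 14079 = 1·10933 + 3146; 10933 = 3·3146 + 1495; 3146 = 2·1495 + 156; 1495 = 9·156 + 91; 156 = 1·91 + 65; 91 = 1·65 + 26; 65 = 2·26 + 13; 26 = 2·13 + 0 → gcd = 13; 52 = 13·4.
Back-substitution yields 14079·(351) + 10933·(-452) = 13, so one solution is u = 351·4 = 1404, v = -452·4 = -1808.
Solutions in u differ by 10933/13 = 841; the one in [0, 841) is 1404 mod 841 = 563.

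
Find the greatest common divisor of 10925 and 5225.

475

10925 = 5² · 19 · 23
5225 = 5² · 11 · 19
Common: 5² · 19 = 475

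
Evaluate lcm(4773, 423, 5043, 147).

55433760417

lcm(4773, 423) = 4773·423/gcd = 2018979/3 = 672993
lcm(672993, 5043) = 672993·5043/gcd = 3393903699/3 = 1131301233
lcm(1131301233, 147) = 1131301233·147/gcd = 166301281251/3 = 55433760417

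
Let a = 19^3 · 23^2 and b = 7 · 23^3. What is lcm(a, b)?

max exponent per prime: 7 · 19^3 · 23^3 = 584174171

584174171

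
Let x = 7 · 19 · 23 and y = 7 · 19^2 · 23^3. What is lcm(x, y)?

max exponent per prime: 7 · 19^2 · 23^3 = 30746009

30746009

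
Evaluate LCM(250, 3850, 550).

250 = 2 · 5³; 3850 = 2 · 5² · 7 · 11; 550 = 2 · 5² · 11
lcm takes max exponent of each prime: 2 · 5³ · 7 · 11 = 19250

19250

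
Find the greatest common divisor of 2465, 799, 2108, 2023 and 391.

gcd(2465, 799): 2465 = 3·799 + 68; 799 = 11·68 + 51; 68 = 1·51 + 17; 51 = 3·17 + 0 → 17
gcd(17, 2108): 2108 = 124·17 + 0 → 17
gcd(17, 2023): 2023 = 119·17 + 0 → 17
gcd(17, 391): 391 = 23·17 + 0 → 17

17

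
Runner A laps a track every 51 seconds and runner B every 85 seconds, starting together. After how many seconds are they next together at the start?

255

51 = 3 · 17; 85 = 5 · 17
max exponents: 3 · 5 · 17 = 255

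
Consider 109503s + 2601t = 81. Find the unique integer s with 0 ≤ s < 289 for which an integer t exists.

Reduce mod 2601: 109503s ≡ 81 (mod 2601). With g = gcd(109503, 2601) = 9 dividing 81, divide through: 12167s ≡ 9 (mod 289).
Since gcd(12167, 289) = 1, s ≡ 9·(12167)⁻¹ ≡ 90 (mod 289). Smallest non-negative: 90.

90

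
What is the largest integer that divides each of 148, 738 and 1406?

2

148 = 2² · 37; 738 = 2 · 3² · 41; 1406 = 2 · 19 · 37
gcd takes min exponent of each prime: 2 = 2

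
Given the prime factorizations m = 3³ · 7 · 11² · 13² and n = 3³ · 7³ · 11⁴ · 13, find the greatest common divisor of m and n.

min exponent per shared prime: 3³ · 7 · 11² · 13 = 297297

297297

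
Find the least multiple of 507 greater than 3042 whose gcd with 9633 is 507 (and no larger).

gcd(m, 9633) = 507 forces 507 | m; write m = 507s. Then gcd(507s, 507·19) = 507·gcd(s, 19), so need gcd(s, 19) = 1.
507s > 3042 gives s ≥ 7. The least s ≥ 7 coprime to 19 is 7, so m = 507·7 = 3549.

3549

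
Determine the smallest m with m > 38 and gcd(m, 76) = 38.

114

Multiples of 38 above 38: 38·2, 38·3, … . Need the cofactor coprime to 76/38 = 2.
Checking s = 2, 3, … the first with gcd(s, 2) = 1 is s = 3, giving 114.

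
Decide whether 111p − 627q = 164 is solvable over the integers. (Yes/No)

By Bézout, 111p − 627q = 164 has integer solutions iff gcd(111, 627) | 164.
Euclid: 627 = 5·111 + 72; 111 = 1·72 + 39; 72 = 1·39 + 33; 39 = 1·33 + 6; 33 = 5·6 + 3; 6 = 2·3 + 0. gcd = 3; 164 mod 3 = 2. No.

No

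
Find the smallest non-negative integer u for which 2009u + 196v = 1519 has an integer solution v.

3

Euclid: 2009 = 10·196 + 49; 196 = 4·49 + 0 → gcd = 49; 1519 = 49·31.
Back-substitution yields 2009·(1) + 196·(-10) = 49, so one solution is u = 1·31 = 31, v = -10·31 = -310.
Solutions in u differ by 196/49 = 4; the one in [0, 4) is 31 mod 4 = 3.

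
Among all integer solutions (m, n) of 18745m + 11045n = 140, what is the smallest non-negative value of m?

Euclid: 18745 = 1·11045 + 7700; 11045 = 1·7700 + 3345; 7700 = 2·3345 + 1010; 3345 = 3·1010 + 315; 1010 = 3·315 + 65; 315 = 4·65 + 55; 65 = 1·55 + 10; 55 = 5·10 + 5; 10 = 2·5 + 0 → gcd = 5; 140 = 5·28.
Back-substitution yields 18745·(-1017) + 11045·(1726) = 5, so one solution is m = -1017·28 = -28476, n = 1726·28 = 48328.
Solutions in m differ by 11045/5 = 2209; the one in [0, 2209) is -28476 mod 2209 = 241.

241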